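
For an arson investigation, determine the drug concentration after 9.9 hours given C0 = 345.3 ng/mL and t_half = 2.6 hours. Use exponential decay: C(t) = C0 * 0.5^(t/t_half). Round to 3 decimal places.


Drug concentration decay:
Number of half-lives = t / t_half = 9.9 / 2.6 = 3.807692
Decay factor = 0.5^3.807692 = 0.07141188
C(t) = 345.3 * 0.07141188 = 24.659 ng/mL

24.659


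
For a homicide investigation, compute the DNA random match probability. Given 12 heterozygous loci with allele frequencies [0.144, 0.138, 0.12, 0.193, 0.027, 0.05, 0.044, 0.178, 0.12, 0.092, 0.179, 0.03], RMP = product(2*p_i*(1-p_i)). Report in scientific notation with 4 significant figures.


Computing RMP for 12 loci:
Locus 1: 2 * 0.144 * 0.856 = 0.246528
Locus 2: 2 * 0.138 * 0.862 = 0.237912
Locus 3: 2 * 0.12 * 0.88 = 0.2112
Locus 4: 2 * 0.193 * 0.807 = 0.311502
Locus 5: 2 * 0.027 * 0.973 = 0.052542
Locus 6: 2 * 0.05 * 0.95 = 0.095
Locus 7: 2 * 0.044 * 0.956 = 0.084128
Locus 8: 2 * 0.178 * 0.822 = 0.292632
Locus 9: 2 * 0.12 * 0.88 = 0.2112
Locus 10: 2 * 0.092 * 0.908 = 0.167072
Locus 11: 2 * 0.179 * 0.821 = 0.293918
Locus 12: 2 * 0.03 * 0.97 = 0.0582
RMP = 2.862e-10

2.862e-10


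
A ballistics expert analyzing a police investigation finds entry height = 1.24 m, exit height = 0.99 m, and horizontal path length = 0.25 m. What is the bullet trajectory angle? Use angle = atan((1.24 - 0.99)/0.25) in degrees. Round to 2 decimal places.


Bullet trajectory angle:
Height difference = 1.24 - 0.99 = 0.25 m
angle = atan(0.25 / 0.25)
angle = atan(1)
angle = 45.00 degrees

45.00


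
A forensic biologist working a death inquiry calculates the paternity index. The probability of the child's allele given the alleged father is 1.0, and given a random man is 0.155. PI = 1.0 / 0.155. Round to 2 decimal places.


Paternity Index calculation:
PI = P(allele|father) / P(allele|random)
PI = 1.0 / 0.155
PI = 6.45

6.45


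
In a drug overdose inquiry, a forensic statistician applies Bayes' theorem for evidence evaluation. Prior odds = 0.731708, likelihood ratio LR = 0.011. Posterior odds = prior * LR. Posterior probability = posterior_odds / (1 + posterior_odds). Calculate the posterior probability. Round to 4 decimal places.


Bayesian evidence evaluation:
Posterior odds = prior_odds * LR = 0.731708 * 0.011 = 0.008048788
Posterior probability = posterior_odds / (1 + posterior_odds)
= 0.008048788 / (1 + 0.008048788)
= 0.008048788 / 1.008048788
= 0.0080

0.0080


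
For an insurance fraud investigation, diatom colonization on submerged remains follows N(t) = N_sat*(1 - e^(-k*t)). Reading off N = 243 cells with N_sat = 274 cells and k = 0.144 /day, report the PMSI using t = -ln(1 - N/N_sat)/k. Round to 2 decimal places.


PMSI from diatom colonization curve:
N / N_sat = 243 / 274 = 0.886861
1 - N/N_sat = 0.113139
ln(1 - N/N_sat) = -2.179138
t = -ln(1 - N/N_sat) / k = -(-2.179138) / 0.144 = 15.13 days

15.13


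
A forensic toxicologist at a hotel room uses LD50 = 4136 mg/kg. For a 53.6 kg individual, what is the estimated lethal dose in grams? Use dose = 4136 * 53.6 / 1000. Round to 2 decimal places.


Lethal dose calculation:
Lethal dose = LD50 * body_weight / 1000
= 4136 * 53.6 / 1000
= 221689.6 / 1000
= 221.69 g

221.69


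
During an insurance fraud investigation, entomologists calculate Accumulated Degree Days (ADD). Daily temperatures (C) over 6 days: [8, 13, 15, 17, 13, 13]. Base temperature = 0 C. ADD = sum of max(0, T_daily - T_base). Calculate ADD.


Computing ADD day by day:
Day 1: max(0, 8 - 0) = 8
Day 2: max(0, 13 - 0) = 13
Day 3: max(0, 15 - 0) = 15
Day 4: max(0, 17 - 0) = 17
Day 5: max(0, 13 - 0) = 13
Day 6: max(0, 13 - 0) = 13
Total ADD = 79

79


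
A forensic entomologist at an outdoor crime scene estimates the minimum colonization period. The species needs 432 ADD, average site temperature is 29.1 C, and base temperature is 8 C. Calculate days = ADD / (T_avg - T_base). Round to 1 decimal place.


Insect development time:
Effective temperature = avg_temp - T_base = 29.1 - 8 = 21.1 C
Days = ADD / effective_temp = 432 / 21.1 = 20.5 days

20.5


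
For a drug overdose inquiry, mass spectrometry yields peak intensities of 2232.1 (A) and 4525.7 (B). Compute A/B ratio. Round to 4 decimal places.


Spectral peak ratio:
Peak A = 2232.1 counts
Peak B = 4525.7 counts
Ratio = 2232.1 / 4525.7 = 0.4932

0.4932


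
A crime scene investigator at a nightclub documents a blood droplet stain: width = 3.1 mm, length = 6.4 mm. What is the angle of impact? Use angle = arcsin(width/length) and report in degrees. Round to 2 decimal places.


Blood spatter impact angle calculation:
width / length = 3.1 / 6.4 = 0.484375
angle = arcsin(0.484375)
angle = 28.97 degrees

28.97


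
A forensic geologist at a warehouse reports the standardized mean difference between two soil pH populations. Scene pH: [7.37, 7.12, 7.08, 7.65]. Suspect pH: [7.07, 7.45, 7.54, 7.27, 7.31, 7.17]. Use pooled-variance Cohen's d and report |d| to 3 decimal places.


Pooled-variance Cohen's d for soil pH comparison:
Scene mean = 29.22 / 4 = 7.305
Suspect mean = 43.81 / 6 = 7.301667
Scene sample variance s_s^2 = 0.069367
Suspect sample variance s_c^2 = 0.030177
Pooled variance = ((n_s-1)*s_s^2 + (n_c-1)*s_c^2) / (n_s + n_c - 2) = 0.044873
Pooled SD = sqrt(0.044873) = 0.211832
Mean difference = 0.003333
|d| = |0.003333| / 0.211832 = 0.016

0.016


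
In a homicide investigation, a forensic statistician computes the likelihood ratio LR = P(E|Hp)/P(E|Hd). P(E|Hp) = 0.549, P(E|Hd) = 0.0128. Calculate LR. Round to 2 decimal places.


Likelihood ratio calculation:
LR = P(E|Hp) / P(E|Hd)
LR = 0.549 / 0.0128
LR = 42.89

42.89


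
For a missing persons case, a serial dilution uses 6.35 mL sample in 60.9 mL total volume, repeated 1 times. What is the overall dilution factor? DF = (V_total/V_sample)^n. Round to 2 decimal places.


Dilution factor calculation:
Single dilution = V_total / V_sample = 60.9 / 6.35 ≈ 9.590551
Number of dilutions = 1
Total DF = (60.9 / 6.35)^1 (full precision, rounded at the end) = 9.59

9.59


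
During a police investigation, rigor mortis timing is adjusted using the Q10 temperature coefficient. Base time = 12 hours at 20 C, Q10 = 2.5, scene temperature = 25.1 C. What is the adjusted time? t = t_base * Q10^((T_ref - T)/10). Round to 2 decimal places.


Rigor mortis time adjustment:
Exponent = (T_ref - T_actual) / 10 = (20 - 25.1) / 10 = -0.51
Q10 factor = 2.5^-0.51 = 0.62669
t_adjusted = 12 * 0.62669 = 7.52 hours

7.52


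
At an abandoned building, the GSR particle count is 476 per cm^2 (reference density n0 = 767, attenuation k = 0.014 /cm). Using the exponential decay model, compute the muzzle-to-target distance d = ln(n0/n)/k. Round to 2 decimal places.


GSR distance calculation:
n0/n = 767 / 476 = 1.611345
ln(n0/n) = 0.477069
d = 0.477069 / 0.014 = 34.08 cm

34.08


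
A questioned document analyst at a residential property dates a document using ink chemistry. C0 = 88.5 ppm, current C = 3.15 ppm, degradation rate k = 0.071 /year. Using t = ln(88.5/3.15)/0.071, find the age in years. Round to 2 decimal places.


Document age estimation:
C0/C = 88.5 / 3.15 = 28.095238
ln(C0/C) = 3.3356
t = 3.3356 / 0.071 = 46.98 years

46.98


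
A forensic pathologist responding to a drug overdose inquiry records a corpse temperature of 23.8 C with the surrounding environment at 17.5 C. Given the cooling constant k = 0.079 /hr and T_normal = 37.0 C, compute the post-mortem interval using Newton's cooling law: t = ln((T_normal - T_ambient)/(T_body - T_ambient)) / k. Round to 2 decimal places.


Using Newton's law of cooling:
t = ln((T_normal - T_ambient) / (T_body - T_ambient)) / k
T_normal - T_ambient = 19.5
T_body - T_ambient = 6.3
Ratio = 3.095238
ln(ratio) = 1.129865
t = 1.129865 / 0.079 = 14.30 hours

14.30


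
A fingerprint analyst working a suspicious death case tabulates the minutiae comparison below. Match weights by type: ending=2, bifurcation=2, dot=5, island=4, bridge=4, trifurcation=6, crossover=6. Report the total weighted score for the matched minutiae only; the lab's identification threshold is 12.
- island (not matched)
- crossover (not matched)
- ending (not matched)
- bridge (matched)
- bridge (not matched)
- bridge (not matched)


Weighted minutiae match score:
  island: not matched, +0
  crossover: not matched, +0
  ending: not matched, +0
  bridge: matched, +4 (running total 4)
  bridge: not matched, +0
  bridge: not matched, +0
Total score = 4
Threshold = 12; verdict = inconclusive

4


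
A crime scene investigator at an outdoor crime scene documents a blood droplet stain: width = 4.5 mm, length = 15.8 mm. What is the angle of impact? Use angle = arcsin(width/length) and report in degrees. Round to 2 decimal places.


Blood spatter impact angle calculation:
width / length = 4.5 / 15.8 = 0.28481
angle = arcsin(0.28481)
angle = 16.55 degrees

16.55


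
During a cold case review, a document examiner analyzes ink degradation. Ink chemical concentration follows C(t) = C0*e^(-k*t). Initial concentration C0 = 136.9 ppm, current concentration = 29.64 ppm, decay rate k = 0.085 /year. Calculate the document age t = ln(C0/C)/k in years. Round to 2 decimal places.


Document age estimation:
C0/C = 136.9 / 29.64 = 4.618758
ln(C0/C) = 1.530126
t = 1.530126 / 0.085 = 18.00 years

18.00


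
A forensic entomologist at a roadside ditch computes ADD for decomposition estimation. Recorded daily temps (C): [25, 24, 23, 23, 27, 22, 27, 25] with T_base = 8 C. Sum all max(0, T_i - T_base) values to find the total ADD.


Computing ADD day by day:
Day 1: max(0, 25 - 8) = 17
Day 2: max(0, 24 - 8) = 16
Day 3: max(0, 23 - 8) = 15
Day 4: max(0, 23 - 8) = 15
Day 5: max(0, 27 - 8) = 19
Day 6: max(0, 22 - 8) = 14
Day 7: max(0, 27 - 8) = 19
Day 8: max(0, 25 - 8) = 17
Total ADD = 132

132


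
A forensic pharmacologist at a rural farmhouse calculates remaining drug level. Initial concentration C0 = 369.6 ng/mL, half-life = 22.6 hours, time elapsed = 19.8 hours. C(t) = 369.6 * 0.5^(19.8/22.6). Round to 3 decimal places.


Drug concentration decay:
Number of half-lives = t / t_half = 19.8 / 22.6 = 0.876106
Decay factor = 0.5^0.876106 = 0.54483602
C(t) = 369.6 * 0.54483602 = 201.371 ng/mL

201.371


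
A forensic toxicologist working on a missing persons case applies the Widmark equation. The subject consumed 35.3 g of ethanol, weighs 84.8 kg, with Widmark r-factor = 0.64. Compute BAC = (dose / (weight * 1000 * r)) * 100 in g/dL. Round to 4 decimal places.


Applying the Widmark formula:
BAC = (dose_g / (body_wt * 1000 * r)) * 100
Denominator = 84.8 * 1000 * 0.64 = 54272
BAC = (35.3 / 54272) * 100
BAC = 0.0650 g/dL

0.0650


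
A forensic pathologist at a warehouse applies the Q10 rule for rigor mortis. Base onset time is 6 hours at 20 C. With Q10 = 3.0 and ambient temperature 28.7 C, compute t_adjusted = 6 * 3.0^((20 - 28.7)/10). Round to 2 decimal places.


Rigor mortis time adjustment:
Exponent = (T_ref - T_actual) / 10 = (20 - 28.7) / 10 = -0.87
Q10 factor = 3.0^-0.87 = 0.38451
t_adjusted = 6 * 0.38451 = 2.31 hours

2.31


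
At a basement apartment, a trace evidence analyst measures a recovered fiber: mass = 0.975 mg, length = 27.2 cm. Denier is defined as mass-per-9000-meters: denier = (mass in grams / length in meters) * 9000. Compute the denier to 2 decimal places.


Denier calculation:
Mass in grams = 0.975 mg / 1000 = 0.000975 g
Length in meters = 27.2 cm / 100 = 0.272 m
Linear density = mass / length = 0.000975 / 0.272 = 0.00358456 g/m
Denier = (g/m) * 9000 = 0.00358456 * 9000 = 32.26

32.26


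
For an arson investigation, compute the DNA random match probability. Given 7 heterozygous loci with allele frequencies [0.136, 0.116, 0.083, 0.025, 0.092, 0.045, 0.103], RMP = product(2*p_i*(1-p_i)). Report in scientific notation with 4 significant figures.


Computing RMP for 7 loci:
Locus 1: 2 * 0.136 * 0.864 = 0.235008
Locus 2: 2 * 0.116 * 0.884 = 0.205088
Locus 3: 2 * 0.083 * 0.917 = 0.152222
Locus 4: 2 * 0.025 * 0.975 = 0.04875
Locus 5: 2 * 0.092 * 0.908 = 0.167072
Locus 6: 2 * 0.045 * 0.955 = 0.08595
Locus 7: 2 * 0.103 * 0.897 = 0.184782
RMP = 9.490e-07

9.490e-07


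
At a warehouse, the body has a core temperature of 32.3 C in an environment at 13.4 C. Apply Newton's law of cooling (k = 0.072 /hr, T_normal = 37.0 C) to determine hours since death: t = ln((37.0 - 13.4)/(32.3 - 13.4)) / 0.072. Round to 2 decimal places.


Using Newton's law of cooling:
t = ln((T_normal - T_ambient) / (T_body - T_ambient)) / k
T_normal - T_ambient = 23.6
T_body - T_ambient = 18.9
Ratio = 1.248677
ln(ratio) = 0.222085
t = 0.222085 / 0.072 = 3.08 hours

3.08


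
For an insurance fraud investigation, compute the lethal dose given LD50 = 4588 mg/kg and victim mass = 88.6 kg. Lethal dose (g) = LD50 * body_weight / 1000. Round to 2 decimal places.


Lethal dose calculation:
Lethal dose = LD50 * body_weight / 1000
= 4588 * 88.6 / 1000
= 406496.8 / 1000
= 406.50 g

406.50


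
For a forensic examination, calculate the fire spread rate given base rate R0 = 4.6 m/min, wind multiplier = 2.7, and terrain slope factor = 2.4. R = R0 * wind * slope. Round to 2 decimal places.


Fire spread rate calculation:
R = R0 * wind_factor * slope_factor
= 4.6 * 2.7 * 2.4
= 12.42 * 2.4
= 29.81 m/min

29.81


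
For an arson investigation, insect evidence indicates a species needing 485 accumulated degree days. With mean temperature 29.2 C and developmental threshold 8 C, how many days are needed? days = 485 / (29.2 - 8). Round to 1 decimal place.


Insect development time:
Effective temperature = avg_temp - T_base = 29.2 - 8 = 21.2 C
Days = ADD / effective_temp = 485 / 21.2 = 22.9 days

22.9


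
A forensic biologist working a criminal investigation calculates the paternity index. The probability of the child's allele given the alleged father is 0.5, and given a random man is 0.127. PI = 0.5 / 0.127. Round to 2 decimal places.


Paternity Index calculation:
PI = P(allele|father) / P(allele|random)
PI = 0.5 / 0.127
PI = 3.94

3.94


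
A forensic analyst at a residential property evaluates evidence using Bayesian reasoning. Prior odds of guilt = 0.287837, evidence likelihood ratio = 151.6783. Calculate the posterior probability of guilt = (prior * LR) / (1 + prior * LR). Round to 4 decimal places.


Bayesian evidence evaluation:
Posterior odds = prior_odds * LR = 0.287837 * 151.6783 = 43.65863
Posterior probability = posterior_odds / (1 + posterior_odds)
= 43.65863 / (1 + 43.65863)
= 43.65863 / 44.65863
= 0.9776

0.9776


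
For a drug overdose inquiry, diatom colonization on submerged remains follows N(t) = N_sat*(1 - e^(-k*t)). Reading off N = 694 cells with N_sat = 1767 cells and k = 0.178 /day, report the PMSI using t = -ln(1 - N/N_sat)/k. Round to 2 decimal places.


PMSI from diatom colonization curve:
N / N_sat = 694 / 1767 = 0.392756
1 - N/N_sat = 0.607244
ln(1 - N/N_sat) = -0.498825
t = -ln(1 - N/N_sat) / k = -(-0.498825) / 0.178 = 2.80 days

2.80


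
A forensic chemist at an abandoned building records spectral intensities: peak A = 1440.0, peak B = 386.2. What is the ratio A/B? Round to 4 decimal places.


Spectral peak ratio:
Peak A = 1440.0 counts
Peak B = 386.2 counts
Ratio = 1440.0 / 386.2 = 3.7286

3.7286


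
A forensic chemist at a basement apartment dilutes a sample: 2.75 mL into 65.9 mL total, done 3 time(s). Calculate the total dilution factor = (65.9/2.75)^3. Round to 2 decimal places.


Dilution factor calculation:
Single dilution = V_total / V_sample = 65.9 / 2.75 ≈ 23.963636
Number of dilutions = 3
Total DF = (65.9 / 2.75)^3 (full precision, rounded at the end) = 13761.26

13761.26


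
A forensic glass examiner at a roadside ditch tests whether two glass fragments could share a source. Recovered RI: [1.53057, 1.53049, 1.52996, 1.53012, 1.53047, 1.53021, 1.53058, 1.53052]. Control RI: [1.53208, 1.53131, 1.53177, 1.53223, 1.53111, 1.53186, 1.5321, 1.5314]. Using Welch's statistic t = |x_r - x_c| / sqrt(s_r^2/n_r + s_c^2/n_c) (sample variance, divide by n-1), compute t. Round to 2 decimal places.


Welch's t-criterion for glass RI comparison:
Recovered mean = sum / n_r = 12.24292 / 8 = 1.530365
Control mean = sum / n_c = 12.25386 / 8 = 1.5317325
Recovered sample variance s_r^2 = 5.52857e-08
Control sample variance s_c^2 = 1.71079e-07
Welch SE (unpooled) = sqrt(s_r^2/n_r + s_c^2/n_c) = sqrt(6.91071e-09 + 2.13848e-08) = sqrt(2.82955e-08) = 0.000168213
|mean_r - mean_c| = 0.0013675
t = 0.0013675 / 0.000168213 = 8.13

8.13


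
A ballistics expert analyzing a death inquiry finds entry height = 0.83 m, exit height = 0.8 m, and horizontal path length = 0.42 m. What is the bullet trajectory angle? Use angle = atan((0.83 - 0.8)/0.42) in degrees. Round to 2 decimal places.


Bullet trajectory angle:
Height difference = 0.83 - 0.8 = 0.03 m
angle = atan(0.03 / 0.42)
angle = atan(0.071429)
angle = 4.09 degrees

4.09


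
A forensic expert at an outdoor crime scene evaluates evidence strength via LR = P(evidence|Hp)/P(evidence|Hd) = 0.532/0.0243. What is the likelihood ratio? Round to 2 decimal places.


Likelihood ratio calculation:
LR = P(E|Hp) / P(E|Hd)
LR = 0.532 / 0.0243
LR = 21.89

21.89


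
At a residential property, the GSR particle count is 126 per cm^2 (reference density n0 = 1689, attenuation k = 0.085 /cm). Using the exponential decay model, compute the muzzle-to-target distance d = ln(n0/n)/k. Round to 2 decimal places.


GSR distance calculation:
n0/n = 1689 / 126 = 13.404762
ln(n0/n) = 2.59561
d = 2.59561 / 0.085 = 30.54 cm

30.54


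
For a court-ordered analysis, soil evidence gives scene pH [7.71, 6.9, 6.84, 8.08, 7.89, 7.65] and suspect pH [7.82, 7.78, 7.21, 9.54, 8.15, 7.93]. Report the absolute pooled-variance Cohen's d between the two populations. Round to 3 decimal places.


Pooled-variance Cohen's d for soil pH comparison:
Scene mean = 45.07 / 6 = 7.511667
Suspect mean = 48.43 / 6 = 8.071667
Scene sample variance s_s^2 = 0.269977
Suspect sample variance s_c^2 = 0.614617
Pooled variance = ((n_s-1)*s_s^2 + (n_c-1)*s_c^2) / (n_s + n_c - 2) = 0.442297
Pooled SD = sqrt(0.442297) = 0.665054
Mean difference = -0.56
|d| = |-0.56| / 0.665054 = 0.842

0.842


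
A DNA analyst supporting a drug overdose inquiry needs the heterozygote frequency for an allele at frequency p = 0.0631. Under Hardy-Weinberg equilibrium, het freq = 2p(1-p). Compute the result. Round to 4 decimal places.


Hardy-Weinberg heterozygote frequency:
q = 1 - p = 1 - 0.0631 = 0.9369
2pq = 2 * 0.0631 * 0.9369 = 0.1182

0.1182


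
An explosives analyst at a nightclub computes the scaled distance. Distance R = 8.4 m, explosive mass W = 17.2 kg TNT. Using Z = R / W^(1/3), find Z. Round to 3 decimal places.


Scaled distance calculation:
W^(1/3) = 17.2^(1/3) = 2.581326
Z = R / W^(1/3) = 8.4 / 2.581326
Z = 3.254 m/kg^(1/3)

3.254


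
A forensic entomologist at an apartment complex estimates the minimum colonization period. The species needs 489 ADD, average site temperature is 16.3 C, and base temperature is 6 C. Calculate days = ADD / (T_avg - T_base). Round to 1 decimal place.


Insect development time:
Effective temperature = avg_temp - T_base = 16.3 - 6 = 10.3 C
Days = ADD / effective_temp = 489 / 10.3 = 47.5 days

47.5


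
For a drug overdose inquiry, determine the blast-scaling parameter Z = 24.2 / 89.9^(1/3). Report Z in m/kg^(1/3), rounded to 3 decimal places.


Scaled distance calculation:
W^(1/3) = 89.9^(1/3) = 4.479744
Z = R / W^(1/3) = 24.2 / 4.479744
Z = 5.402 m/kg^(1/3)

5.402


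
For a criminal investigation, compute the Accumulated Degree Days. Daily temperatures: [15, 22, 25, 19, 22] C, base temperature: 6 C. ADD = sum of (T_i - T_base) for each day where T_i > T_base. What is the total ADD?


Computing ADD day by day:
Day 1: max(0, 15 - 6) = 9
Day 2: max(0, 22 - 6) = 16
Day 3: max(0, 25 - 6) = 19
Day 4: max(0, 19 - 6) = 13
Day 5: max(0, 22 - 6) = 16
Total ADD = 73

73


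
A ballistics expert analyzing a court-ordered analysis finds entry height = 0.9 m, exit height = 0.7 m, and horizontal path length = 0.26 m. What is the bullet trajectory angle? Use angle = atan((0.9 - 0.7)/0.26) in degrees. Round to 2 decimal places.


Bullet trajectory angle:
Height difference = 0.9 - 0.7 = 0.2 m
angle = atan(0.2 / 0.26)
angle = atan(0.769231)
angle = 37.57 degrees

37.57


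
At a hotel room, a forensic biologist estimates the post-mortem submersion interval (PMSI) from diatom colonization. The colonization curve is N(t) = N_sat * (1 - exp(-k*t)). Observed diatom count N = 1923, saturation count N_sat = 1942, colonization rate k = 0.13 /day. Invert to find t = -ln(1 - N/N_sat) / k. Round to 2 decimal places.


PMSI from diatom colonization curve:
N / N_sat = 1923 / 1942 = 0.990216
1 - N/N_sat = 0.009784
ln(1 - N/N_sat) = -4.627007
t = -ln(1 - N/N_sat) / k = -(-4.627007) / 0.13 = 35.59 days

35.59


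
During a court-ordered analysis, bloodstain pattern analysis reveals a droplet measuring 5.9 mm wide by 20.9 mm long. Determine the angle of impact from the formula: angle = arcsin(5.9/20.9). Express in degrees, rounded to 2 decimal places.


Blood spatter impact angle calculation:
width / length = 5.9 / 20.9 = 0.282297
angle = arcsin(0.282297)
angle = 16.40 degrees

16.40


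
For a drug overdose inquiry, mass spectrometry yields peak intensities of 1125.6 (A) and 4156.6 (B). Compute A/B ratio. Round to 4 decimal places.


Spectral peak ratio:
Peak A = 1125.6 counts
Peak B = 4156.6 counts
Ratio = 1125.6 / 4156.6 = 0.2708

0.2708


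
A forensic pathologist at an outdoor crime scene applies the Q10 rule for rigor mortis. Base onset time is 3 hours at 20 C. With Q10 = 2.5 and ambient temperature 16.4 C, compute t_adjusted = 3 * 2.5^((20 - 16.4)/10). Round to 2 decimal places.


Rigor mortis time adjustment:
Exponent = (T_ref - T_actual) / 10 = (20 - 16.4) / 10 = 0.36
Q10 factor = 2.5^0.36 = 1.39078
t_adjusted = 3 * 1.39078 = 4.17 hours

4.17


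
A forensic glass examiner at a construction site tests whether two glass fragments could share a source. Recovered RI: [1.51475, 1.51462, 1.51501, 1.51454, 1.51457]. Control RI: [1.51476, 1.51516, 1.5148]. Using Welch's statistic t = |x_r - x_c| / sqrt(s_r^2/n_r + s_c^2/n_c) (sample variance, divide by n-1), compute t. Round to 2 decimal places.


Welch's t-criterion for glass RI comparison:
Recovered mean = sum / n_r = 7.57349 / 5 = 1.514698
Control mean = sum / n_c = 4.54472 / 3 = 1.5149067
Recovered sample variance s_r^2 = 3.687e-08
Control sample variance s_c^2 = 4.85333e-08
Welch SE (unpooled) = sqrt(s_r^2/n_r + s_c^2/n_c) = sqrt(7.374e-09 + 1.61778e-08) = sqrt(2.35518e-08) = 0.000153466
|mean_r - mean_c| = 0.000208667
t = 0.000208667 / 0.000153466 = 1.36

1.36


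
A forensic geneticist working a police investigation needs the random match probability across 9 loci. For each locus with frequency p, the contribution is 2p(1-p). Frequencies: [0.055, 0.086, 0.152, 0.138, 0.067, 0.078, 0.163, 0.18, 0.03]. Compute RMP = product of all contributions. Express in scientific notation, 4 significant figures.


Computing RMP for 9 loci:
Locus 1: 2 * 0.055 * 0.945 = 0.10395
Locus 2: 2 * 0.086 * 0.914 = 0.157208
Locus 3: 2 * 0.152 * 0.848 = 0.257792
Locus 4: 2 * 0.138 * 0.862 = 0.237912
Locus 5: 2 * 0.067 * 0.933 = 0.125022
Locus 6: 2 * 0.078 * 0.922 = 0.143832
Locus 7: 2 * 0.163 * 0.837 = 0.272862
Locus 8: 2 * 0.18 * 0.82 = 0.2952
Locus 9: 2 * 0.03 * 0.97 = 0.0582
RMP = 8.449e-08

8.449e-08


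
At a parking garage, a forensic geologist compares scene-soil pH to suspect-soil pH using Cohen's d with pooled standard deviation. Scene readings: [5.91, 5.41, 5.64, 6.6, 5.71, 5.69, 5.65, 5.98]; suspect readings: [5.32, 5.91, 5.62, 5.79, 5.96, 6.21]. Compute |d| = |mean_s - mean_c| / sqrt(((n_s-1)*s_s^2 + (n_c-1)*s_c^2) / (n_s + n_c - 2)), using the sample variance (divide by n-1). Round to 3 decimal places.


Pooled-variance Cohen's d for soil pH comparison:
Scene mean = 46.59 / 8 = 5.82375
Suspect mean = 34.81 / 6 = 5.801667
Scene sample variance s_s^2 = 0.128627
Suspect sample variance s_c^2 = 0.093737
Pooled variance = ((n_s-1)*s_s^2 + (n_c-1)*s_c^2) / (n_s + n_c - 2) = 0.114089
Pooled SD = sqrt(0.114089) = 0.337771
Mean difference = 0.022083
|d| = |0.022083| / 0.337771 = 0.065

0.065


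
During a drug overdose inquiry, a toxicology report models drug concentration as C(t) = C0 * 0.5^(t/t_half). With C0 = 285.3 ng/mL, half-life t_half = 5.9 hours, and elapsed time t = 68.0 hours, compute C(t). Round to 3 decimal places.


Drug concentration decay:
Number of half-lives = t / t_half = 68.0 / 5.9 = 11.525424
Decay factor = 0.5^11.525424 = 0.00033924
C(t) = 285.3 * 0.00033924 = 0.097 ng/mL

0.097


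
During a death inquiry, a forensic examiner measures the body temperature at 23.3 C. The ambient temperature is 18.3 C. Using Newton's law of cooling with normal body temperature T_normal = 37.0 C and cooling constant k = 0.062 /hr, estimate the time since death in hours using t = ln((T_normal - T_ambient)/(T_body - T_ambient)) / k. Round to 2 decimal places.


Using Newton's law of cooling:
t = ln((T_normal - T_ambient) / (T_body - T_ambient)) / k
T_normal - T_ambient = 18.7
T_body - T_ambient = 5.0
Ratio = 3.74
ln(ratio) = 1.319086
t = 1.319086 / 0.062 = 21.28 hours

21.28


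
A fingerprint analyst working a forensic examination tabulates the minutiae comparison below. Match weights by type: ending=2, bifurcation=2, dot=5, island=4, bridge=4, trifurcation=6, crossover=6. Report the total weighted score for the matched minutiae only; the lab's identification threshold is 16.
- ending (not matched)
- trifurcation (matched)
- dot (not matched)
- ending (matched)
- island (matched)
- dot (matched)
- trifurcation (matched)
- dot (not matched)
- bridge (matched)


Weighted minutiae match score:
  ending: not matched, +0
  trifurcation: matched, +6 (running total 6)
  dot: not matched, +0
  ending: matched, +2 (running total 8)
  island: matched, +4 (running total 12)
  dot: matched, +5 (running total 17)
  trifurcation: matched, +6 (running total 23)
  dot: not matched, +0
  bridge: matched, +4 (running total 27)
Total score = 27
Threshold = 16; verdict = identification

27


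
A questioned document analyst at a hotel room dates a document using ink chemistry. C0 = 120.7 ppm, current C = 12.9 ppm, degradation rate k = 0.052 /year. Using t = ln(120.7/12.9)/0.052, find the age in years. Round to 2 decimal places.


Document age estimation:
C0/C = 120.7 / 12.9 = 9.356589
ln(C0/C) = 2.236081
t = 2.236081 / 0.052 = 43.00 years

43.00


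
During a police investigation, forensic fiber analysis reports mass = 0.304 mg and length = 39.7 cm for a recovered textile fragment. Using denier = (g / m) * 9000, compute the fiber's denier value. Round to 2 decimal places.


Denier calculation:
Mass in grams = 0.304 mg / 1000 = 0.000304 g
Length in meters = 39.7 cm / 100 = 0.397 m
Linear density = mass / length = 0.000304 / 0.397 = 0.00076574 g/m
Denier = (g/m) * 9000 = 0.00076574 * 9000 = 6.89

6.89


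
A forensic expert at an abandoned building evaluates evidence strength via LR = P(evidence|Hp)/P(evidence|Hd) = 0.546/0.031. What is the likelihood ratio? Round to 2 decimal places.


Likelihood ratio calculation:
LR = P(E|Hp) / P(E|Hd)
LR = 0.546 / 0.031
LR = 17.61

17.61


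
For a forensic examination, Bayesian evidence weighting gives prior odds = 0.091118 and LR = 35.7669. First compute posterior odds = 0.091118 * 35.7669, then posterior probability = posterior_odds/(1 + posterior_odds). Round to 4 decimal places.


Bayesian evidence evaluation:
Posterior odds = prior_odds * LR = 0.091118 * 35.7669 = 3.259008
Posterior probability = posterior_odds / (1 + posterior_odds)
= 3.259008 / (1 + 3.259008)
= 3.259008 / 4.259008
= 0.7652

0.7652


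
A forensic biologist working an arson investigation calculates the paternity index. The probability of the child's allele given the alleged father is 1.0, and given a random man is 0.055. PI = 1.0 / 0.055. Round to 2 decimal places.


Paternity Index calculation:
PI = P(allele|father) / P(allele|random)
PI = 1.0 / 0.055
PI = 18.18

18.18


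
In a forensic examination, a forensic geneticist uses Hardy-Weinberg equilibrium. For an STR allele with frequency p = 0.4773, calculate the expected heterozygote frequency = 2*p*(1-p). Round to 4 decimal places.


Hardy-Weinberg heterozygote frequency:
q = 1 - p = 1 - 0.4773 = 0.5227
2pq = 2 * 0.4773 * 0.5227 = 0.4990

0.4990


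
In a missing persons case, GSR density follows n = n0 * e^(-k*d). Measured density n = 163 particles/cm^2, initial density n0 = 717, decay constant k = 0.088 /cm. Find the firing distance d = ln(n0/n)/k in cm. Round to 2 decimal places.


GSR distance calculation:
n0/n = 717 / 163 = 4.398773
ln(n0/n) = 1.481326
d = 1.481326 / 0.088 = 16.83 cm

16.83


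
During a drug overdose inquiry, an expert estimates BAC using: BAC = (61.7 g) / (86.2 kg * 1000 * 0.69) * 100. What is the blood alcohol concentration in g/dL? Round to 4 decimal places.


Applying the Widmark formula:
BAC = (dose_g / (body_wt * 1000 * r)) * 100
Denominator = 86.2 * 1000 * 0.69 = 59478
BAC = (61.7 / 59478) * 100
BAC = 0.1037 g/dL

0.1037


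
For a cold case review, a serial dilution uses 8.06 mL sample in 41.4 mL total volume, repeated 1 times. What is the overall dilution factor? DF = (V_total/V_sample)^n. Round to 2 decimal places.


Dilution factor calculation:
Single dilution = V_total / V_sample = 41.4 / 8.06 ≈ 5.136476
Number of dilutions = 1
Total DF = (41.4 / 8.06)^1 (full precision, rounded at the end) = 5.14

5.14


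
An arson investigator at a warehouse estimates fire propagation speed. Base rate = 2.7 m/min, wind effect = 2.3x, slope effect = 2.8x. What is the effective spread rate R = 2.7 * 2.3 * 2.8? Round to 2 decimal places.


Fire spread rate calculation:
R = R0 * wind_factor * slope_factor
= 2.7 * 2.3 * 2.8
= 6.21 * 2.8
= 17.39 m/min

17.39


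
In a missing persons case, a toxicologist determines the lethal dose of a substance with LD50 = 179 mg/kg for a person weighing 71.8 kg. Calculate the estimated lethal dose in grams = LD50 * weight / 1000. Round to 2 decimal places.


Lethal dose calculation:
Lethal dose = LD50 * body_weight / 1000
= 179 * 71.8 / 1000
= 12852.2 / 1000
= 12.85 g

12.85


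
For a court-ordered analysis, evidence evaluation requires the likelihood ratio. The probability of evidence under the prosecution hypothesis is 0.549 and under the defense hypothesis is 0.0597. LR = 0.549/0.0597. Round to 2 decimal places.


Likelihood ratio calculation:
LR = P(E|Hp) / P(E|Hd)
LR = 0.549 / 0.0597
LR = 9.20

9.20


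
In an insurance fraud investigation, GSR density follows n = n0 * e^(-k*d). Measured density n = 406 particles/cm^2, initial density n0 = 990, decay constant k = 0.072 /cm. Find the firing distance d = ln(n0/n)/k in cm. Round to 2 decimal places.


GSR distance calculation:
n0/n = 990 / 406 = 2.438424
ln(n0/n) = 0.891352
d = 0.891352 / 0.072 = 12.38 cm

12.38


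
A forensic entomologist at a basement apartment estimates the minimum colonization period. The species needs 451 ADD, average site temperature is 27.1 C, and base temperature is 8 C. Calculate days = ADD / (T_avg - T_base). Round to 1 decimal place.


Insect development time:
Effective temperature = avg_temp - T_base = 27.1 - 8 = 19.1 C
Days = ADD / effective_temp = 451 / 19.1 = 23.6 days

23.6


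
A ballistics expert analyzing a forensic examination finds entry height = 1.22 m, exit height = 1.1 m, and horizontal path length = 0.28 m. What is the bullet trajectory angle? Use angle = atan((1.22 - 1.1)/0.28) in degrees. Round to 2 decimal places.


Bullet trajectory angle:
Height difference = 1.22 - 1.1 = 0.12 m
angle = atan(0.12 / 0.28)
angle = atan(0.428571)
angle = 23.20 degrees

23.20


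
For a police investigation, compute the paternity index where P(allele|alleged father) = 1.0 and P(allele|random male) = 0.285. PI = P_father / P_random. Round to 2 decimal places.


Paternity Index calculation:
PI = P(allele|father) / P(allele|random)
PI = 1.0 / 0.285
PI = 3.51

3.51


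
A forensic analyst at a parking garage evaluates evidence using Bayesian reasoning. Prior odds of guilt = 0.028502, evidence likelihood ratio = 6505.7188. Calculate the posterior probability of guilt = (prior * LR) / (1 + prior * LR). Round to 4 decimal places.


Bayesian evidence evaluation:
Posterior odds = prior_odds * LR = 0.028502 * 6505.7188 = 185.426
Posterior probability = posterior_odds / (1 + posterior_odds)
= 185.426 / (1 + 185.426)
= 185.426 / 186.426
= 0.9946

0.9946


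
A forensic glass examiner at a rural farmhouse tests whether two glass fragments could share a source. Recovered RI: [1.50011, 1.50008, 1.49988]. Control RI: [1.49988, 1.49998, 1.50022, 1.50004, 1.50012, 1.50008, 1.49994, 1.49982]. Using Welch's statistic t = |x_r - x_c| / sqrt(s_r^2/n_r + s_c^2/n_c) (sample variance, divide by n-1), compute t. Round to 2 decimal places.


Welch's t-criterion for glass RI comparison:
Recovered mean = sum / n_r = 4.50007 / 3 = 1.5000233
Control mean = sum / n_c = 12.00008 / 8 = 1.50001
Recovered sample variance s_r^2 = 1.56333e-08
Control sample variance s_c^2 = 1.72571e-08
Welch SE (unpooled) = sqrt(s_r^2/n_r + s_c^2/n_c) = sqrt(5.21111e-09 + 2.15714e-09) = sqrt(7.36825e-09) = 8.58385e-05
|mean_r - mean_c| = 1.33333e-05
t = 1.33333e-05 / 8.58385e-05 = 0.16

0.16


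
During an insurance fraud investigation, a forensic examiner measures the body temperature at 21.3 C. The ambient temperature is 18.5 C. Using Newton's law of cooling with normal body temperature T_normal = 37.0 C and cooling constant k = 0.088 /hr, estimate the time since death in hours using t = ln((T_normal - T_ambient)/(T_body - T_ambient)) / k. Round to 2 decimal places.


Using Newton's law of cooling:
t = ln((T_normal - T_ambient) / (T_body - T_ambient)) / k
T_normal - T_ambient = 18.5
T_body - T_ambient = 2.8
Ratio = 6.607143
ln(ratio) = 1.888151
t = 1.888151 / 0.088 = 21.46 hours

21.46


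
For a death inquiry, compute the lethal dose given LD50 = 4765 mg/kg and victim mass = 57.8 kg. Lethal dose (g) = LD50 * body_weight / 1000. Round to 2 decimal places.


Lethal dose calculation:
Lethal dose = LD50 * body_weight / 1000
= 4765 * 57.8 / 1000
= 275417 / 1000
= 275.42 g

275.42


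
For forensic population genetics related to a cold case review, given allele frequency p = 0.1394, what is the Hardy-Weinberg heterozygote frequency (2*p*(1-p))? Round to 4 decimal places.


Hardy-Weinberg heterozygote frequency:
q = 1 - p = 1 - 0.1394 = 0.8606
2pq = 2 * 0.1394 * 0.8606 = 0.2399

0.2399


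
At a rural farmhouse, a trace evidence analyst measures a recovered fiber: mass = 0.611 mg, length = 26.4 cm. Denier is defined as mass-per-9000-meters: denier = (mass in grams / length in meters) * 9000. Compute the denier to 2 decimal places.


Denier calculation:
Mass in grams = 0.611 mg / 1000 = 0.000611 g
Length in meters = 26.4 cm / 100 = 0.264 m
Linear density = mass / length = 0.000611 / 0.264 = 0.00231439 g/m
Denier = (g/m) * 9000 = 0.00231439 * 9000 = 20.83

20.83


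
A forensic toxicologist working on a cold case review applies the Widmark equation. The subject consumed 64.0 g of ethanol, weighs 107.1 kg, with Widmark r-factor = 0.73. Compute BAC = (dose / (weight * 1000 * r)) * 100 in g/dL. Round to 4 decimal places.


Applying the Widmark formula:
BAC = (dose_g / (body_wt * 1000 * r)) * 100
Denominator = 107.1 * 1000 * 0.73 = 78183
BAC = (64.0 / 78183) * 100
BAC = 0.0819 g/dL

0.0819


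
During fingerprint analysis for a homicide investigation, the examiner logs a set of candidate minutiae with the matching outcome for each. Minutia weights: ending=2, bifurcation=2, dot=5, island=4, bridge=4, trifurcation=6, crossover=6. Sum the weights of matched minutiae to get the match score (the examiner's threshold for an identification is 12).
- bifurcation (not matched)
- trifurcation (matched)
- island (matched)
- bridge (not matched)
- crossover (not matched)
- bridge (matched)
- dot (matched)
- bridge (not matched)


Weighted minutiae match score:
  bifurcation: not matched, +0
  trifurcation: matched, +6 (running total 6)
  island: matched, +4 (running total 10)
  bridge: not matched, +0
  crossover: not matched, +0
  bridge: matched, +4 (running total 14)
  dot: matched, +5 (running total 19)
  bridge: not matched, +0
Total score = 19
Threshold = 12; verdict = identification

19


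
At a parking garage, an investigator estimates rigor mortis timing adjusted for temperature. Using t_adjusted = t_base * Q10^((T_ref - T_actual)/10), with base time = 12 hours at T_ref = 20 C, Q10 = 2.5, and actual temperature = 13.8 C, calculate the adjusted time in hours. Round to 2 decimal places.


Rigor mortis time adjustment:
Exponent = (T_ref - T_actual) / 10 = (20 - 13.8) / 10 = 0.62
Q10 factor = 2.5^0.62 = 1.76491
t_adjusted = 12 * 1.76491 = 21.18 hours

21.18


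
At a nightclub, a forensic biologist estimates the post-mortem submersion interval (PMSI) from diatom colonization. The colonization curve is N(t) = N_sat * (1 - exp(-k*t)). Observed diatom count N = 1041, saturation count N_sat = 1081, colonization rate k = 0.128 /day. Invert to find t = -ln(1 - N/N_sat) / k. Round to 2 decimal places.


PMSI from diatom colonization curve:
N / N_sat = 1041 / 1081 = 0.962997
1 - N/N_sat = 0.037003
ln(1 - N/N_sat) = -3.296756
t = -ln(1 - N/N_sat) / k = -(-3.296756) / 0.128 = 25.76 days

25.76


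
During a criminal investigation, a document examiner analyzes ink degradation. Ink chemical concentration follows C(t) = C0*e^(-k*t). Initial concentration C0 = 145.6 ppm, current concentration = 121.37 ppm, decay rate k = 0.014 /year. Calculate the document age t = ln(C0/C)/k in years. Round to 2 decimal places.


Document age estimation:
C0/C = 145.6 / 121.37 = 1.199637
ln(C0/C) = 0.182019
t = 0.182019 / 0.014 = 13.00 years

13.00


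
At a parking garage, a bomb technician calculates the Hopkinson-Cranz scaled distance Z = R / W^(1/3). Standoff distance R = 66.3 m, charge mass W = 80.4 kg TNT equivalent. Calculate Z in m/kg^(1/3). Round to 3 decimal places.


Scaled distance calculation:
W^(1/3) = 80.4^(1/3) = 4.316039
Z = R / W^(1/3) = 66.3 / 4.316039
Z = 15.361 m/kg^(1/3)

15.361


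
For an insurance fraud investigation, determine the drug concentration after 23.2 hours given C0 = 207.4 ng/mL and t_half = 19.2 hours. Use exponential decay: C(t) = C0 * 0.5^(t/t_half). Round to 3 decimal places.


Drug concentration decay:
Number of half-lives = t / t_half = 23.2 / 19.2 = 1.208333
Decay factor = 0.5^1.208333 = 0.43276838
C(t) = 207.4 * 0.43276838 = 89.756 ng/mL

89.756


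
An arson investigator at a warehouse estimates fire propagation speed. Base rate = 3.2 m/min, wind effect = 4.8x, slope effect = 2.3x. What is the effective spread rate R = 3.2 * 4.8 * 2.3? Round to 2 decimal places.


Fire spread rate calculation:
R = R0 * wind_factor * slope_factor
= 3.2 * 4.8 * 2.3
= 15.36 * 2.3
= 35.33 m/min

35.33


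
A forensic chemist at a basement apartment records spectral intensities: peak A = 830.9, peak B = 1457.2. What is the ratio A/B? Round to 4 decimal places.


Spectral peak ratio:
Peak A = 830.9 counts
Peak B = 1457.2 counts
Ratio = 830.9 / 1457.2 = 0.5702

0.5702


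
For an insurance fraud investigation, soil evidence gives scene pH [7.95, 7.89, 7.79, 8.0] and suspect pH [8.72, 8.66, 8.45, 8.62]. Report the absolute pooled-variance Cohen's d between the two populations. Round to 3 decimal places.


Pooled-variance Cohen's d for soil pH comparison:
Scene mean = 31.63 / 4 = 7.9075
Suspect mean = 34.45 / 4 = 8.6125
Scene sample variance s_s^2 = 0.008158
Suspect sample variance s_c^2 = 0.013425
Pooled variance = ((n_s-1)*s_s^2 + (n_c-1)*s_c^2) / (n_s + n_c - 2) = 0.010792
Pooled SD = sqrt(0.010792) = 0.103885
Mean difference = -0.705
|d| = |-0.705| / 0.103885 = 6.786

6.786


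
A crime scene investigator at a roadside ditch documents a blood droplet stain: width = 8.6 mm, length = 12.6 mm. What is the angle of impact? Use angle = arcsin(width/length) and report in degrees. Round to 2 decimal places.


Blood spatter impact angle calculation:
width / length = 8.6 / 12.6 = 0.68254
angle = arcsin(0.68254)
angle = 43.04 degrees

43.04
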